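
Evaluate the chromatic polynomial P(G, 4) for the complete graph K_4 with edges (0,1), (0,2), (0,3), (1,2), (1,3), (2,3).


P(K_4, k) = k(k-1)(k-2)...(k-3).
P(4) = (4) * (3) * (2) * (1) = 24.

24


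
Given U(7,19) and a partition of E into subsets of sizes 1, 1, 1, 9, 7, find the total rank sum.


r(Ai) = min(|Ai|, 7) for each part.
Sum = min(1,7) + min(1,7) + min(1,7) + min(9,7) + min(7,7)
    = 1 + 1 + 1 + 7 + 7
    = 17.

17


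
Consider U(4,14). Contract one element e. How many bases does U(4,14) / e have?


Contracting e from U(4,14) gives U(3,13).
Bases of U(3,13) = C(13,3) = 13! / (3! * 10!) = 286.

286


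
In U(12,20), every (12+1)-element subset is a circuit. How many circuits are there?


In U(12,20), circuits are the (13)-element subsets.
Any set of 13 elements is dependent, and removing any one element gives
an independent set of size 12, so it is a minimal dependent set.
Number of circuits = C(20,13) = 20! / (13! * 7!) = 77520.

77520


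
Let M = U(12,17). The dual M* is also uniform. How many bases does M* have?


The dual of U(r,n) is U(n-r, n) = U(5,17).
Bases of U(5,17) are all (5)-element subsets.
|B(M*)| = C(17,5) = 17! / (5! * 12!) = 6188.

6188


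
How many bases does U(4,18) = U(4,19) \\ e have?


Deleting e from U(4,19) gives U(4,18) since n > r.
Bases of U(4,18) = C(18,4) = (18 * 17 * 16 * 15) / (1 * 2 * 3 * 4) = 3060.

3060


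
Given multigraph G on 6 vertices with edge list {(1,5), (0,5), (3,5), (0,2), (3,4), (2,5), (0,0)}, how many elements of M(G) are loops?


In a graphic matroid, a loop is a self-loop edge (u,u) with rank 0.
Examining all 7 edges for self-loops...
Self-loops found: (0,0)
Number of loops = 1.

1


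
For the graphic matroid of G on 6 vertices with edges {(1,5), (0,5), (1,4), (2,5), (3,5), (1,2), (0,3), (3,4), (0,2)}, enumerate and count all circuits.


A circuit in a graphic matroid = edge set of a simple cycle.
G has 6 vertices and 9 edges.
Enumerating all minimal edge subsets forming cycles...
Total circuits found: 13.

13


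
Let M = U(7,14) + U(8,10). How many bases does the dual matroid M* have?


(M1+M2)* = M1* + M2*.
M1* = U(7,14), bases: C(14,7) = 3432.
M2* = U(2,10), bases: C(10,2) = 45.
|B(M*)| = 3432 * 45 = 154440.

154440


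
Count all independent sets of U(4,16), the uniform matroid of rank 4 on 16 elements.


Independent sets of U(4,16) are all subsets of size <= 4.
Count = (16 choose 0) + (16 choose 1) + (16 choose 2) + (16 choose 3) + (16 choose 4)
     = 1 + 16 + 120 + 560 + 1820
     = 2517.

2517


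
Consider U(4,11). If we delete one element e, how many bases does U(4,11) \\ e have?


Deleting e from U(4,11) gives U(4,10) since n > r.
Bases of U(4,10) = (10 choose 4) = 210.

210


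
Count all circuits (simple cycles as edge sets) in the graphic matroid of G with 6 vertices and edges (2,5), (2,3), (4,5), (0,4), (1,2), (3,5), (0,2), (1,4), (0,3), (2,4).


A circuit in a graphic matroid = edge set of a simple cycle.
G has 6 vertices and 10 edges.
Enumerating all minimal edge subsets forming cycles...
Total circuits found: 20.

20


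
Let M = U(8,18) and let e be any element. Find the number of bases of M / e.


Contracting e from U(8,18) gives U(7,17).
Bases of U(7,17) = C(17,7) = 17! / (7! * 10!) = 19448.

19448


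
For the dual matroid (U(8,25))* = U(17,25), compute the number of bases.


The dual of U(r,n) is U(n-r, n) = U(17,25).
Bases of U(17,25) are all (17)-element subsets.
|B(M*)| = (25 choose 17) = 1081575.

1081575


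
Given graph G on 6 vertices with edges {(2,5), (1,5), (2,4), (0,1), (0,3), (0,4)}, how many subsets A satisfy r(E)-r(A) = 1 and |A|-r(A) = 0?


R(x,y) = sum over A in 2^E of x^(r(E)-r(A)) * y^(|A|-r(A)).
G has 6 vertices, 6 edges. r(E) = 5.
Enumerate all 2^6 = 64 subsets.
Count subsets with r(E)-r(A)=1 and |A|-r(A)=0: 15.

15


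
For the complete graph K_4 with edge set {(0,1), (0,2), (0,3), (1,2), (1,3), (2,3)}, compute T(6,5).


T(K_4; x,y) = x^3 + 3x^2 + 4xy + 2x + y^3 + 3y^2 + 2y.
Substituting x=6, y=5:
= 216 + 108 + 120 + 12 + 125 + 75 + 10
= 666.

666


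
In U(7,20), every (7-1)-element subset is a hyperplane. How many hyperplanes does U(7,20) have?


Hyperplanes of U(7,20) are flats of rank 6.
In a uniform matroid, these are exactly the (6)-element subsets.
Count = C(20,6) = 20! / (6! * 14!) = 38760.

38760


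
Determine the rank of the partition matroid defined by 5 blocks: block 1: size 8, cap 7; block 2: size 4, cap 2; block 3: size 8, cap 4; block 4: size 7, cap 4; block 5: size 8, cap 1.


Rank of a partition matroid = sum of min(|Si|, ci) for each block.
= min(8,7) + min(4,2) + min(8,4) + min(7,4) + min(8,1)
= 7 + 2 + 4 + 4 + 1
= 18.

18


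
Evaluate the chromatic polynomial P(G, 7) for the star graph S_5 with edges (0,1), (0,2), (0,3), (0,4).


P(tree, k) = k * (k-1)^(4) for any tree on 5 vertices.
P(7) = 7 * 6^4 = 7 * 1296 = 9072.

9072


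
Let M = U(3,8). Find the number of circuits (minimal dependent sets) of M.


In U(3,8), circuits are the (4)-element subsets.
Any set of 4 elements is dependent, and removing any one element gives
an independent set of size 3, so it is a minimal dependent set.
Number of circuits = C(8,4) = (8 * 7 * 6 * 5) / (1 * 2 * 3 * 4) = 70.

70


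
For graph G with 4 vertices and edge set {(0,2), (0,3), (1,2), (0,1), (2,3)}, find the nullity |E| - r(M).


Cycle rank (nullity) = |E| - r(M) = |E| - (|V| - c).
|E| = 5, |V| = 4, c = 1.
Nullity = 5 - (4 - 1) = 5 - 3 = 2.

2


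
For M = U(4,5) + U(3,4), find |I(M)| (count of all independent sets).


For a direct sum, |I(M1+M2)| = |I(M1)| * |I(M2)|.
|I(U(4,5))| = sum C(5,k) for k=0..4 = 31.
|I(U(3,4))| = sum C(4,k) for k=0..3 = 15.
Total = 31 * 15 = 465.

465


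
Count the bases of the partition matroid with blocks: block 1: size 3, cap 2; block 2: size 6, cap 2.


A basis picks exactly ci elements from block i.
Number of bases = product of C(|Si|, ci).
= C(3,2) * C(6,2)
= 3 * 15
= 45.

45


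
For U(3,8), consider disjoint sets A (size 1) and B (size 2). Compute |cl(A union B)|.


|A union B| = 1 + 2 = 3 (disjoint).
In U(3,8), cl(S) = S if |S| < 3, else cl(S) = E.
Since 3 >= 3, cl(A union B) = E.
|cl(A union B)| = 8.

8


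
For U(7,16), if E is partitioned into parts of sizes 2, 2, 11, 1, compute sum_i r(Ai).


r(Ai) = min(|Ai|, 7) for each part.
Sum = min(2,7) + min(2,7) + min(11,7) + min(1,7)
    = 2 + 2 + 7 + 1
    = 12.

12


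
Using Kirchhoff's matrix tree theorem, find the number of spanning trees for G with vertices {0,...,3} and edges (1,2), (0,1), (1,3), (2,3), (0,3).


By Kirchhoff's matrix tree theorem, the number of spanning trees equals
the determinant of any cofactor of the Laplacian matrix L.
G has 4 vertices and 5 edges.
Computing the (3 x 3) cofactor determinant gives 8.

8


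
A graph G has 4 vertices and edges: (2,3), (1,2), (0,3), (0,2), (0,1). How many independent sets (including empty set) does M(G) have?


An independent set in a graphic matroid is an acyclic edge subset.
G has 4 vertices and 5 edges.
Enumerate all 2^5 = 32 subsets, checking for acyclicity.
Total independent sets = 24.

24


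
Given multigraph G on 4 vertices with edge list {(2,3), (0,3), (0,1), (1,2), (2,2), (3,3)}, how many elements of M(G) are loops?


In a graphic matroid, a loop is a self-loop edge (u,u) with rank 0.
Examining all 6 edges for self-loops...
Self-loops found: (2,2), (3,3)
Number of loops = 2.

2


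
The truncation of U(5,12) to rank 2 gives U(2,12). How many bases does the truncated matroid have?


Truncating U(5,12) to rank 2 gives U(2,12).
Bases of U(2,12) are all 2-element subsets of 12 elements.
Number of bases = C(12,2) = 12! / (2! * 10!) = 66.

66


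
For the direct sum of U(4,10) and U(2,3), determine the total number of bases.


Bases of a direct sum M1 + M2: |B| = |B(M1)| * |B(M2)|.
|B(U(4,10))| = C(10,4) = 210.
|B(U(2,3))| = C(3,2) = 3.
Total bases = 210 * 3 = 630.

630


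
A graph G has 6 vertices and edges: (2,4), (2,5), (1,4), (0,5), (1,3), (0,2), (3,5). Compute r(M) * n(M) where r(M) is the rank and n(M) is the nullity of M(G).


r(M) = |V| - c = 6 - 1 = 5.
nullity = |E| - r(M) = 7 - 5 = 2.
Product = 5 * 2 = 10.

10


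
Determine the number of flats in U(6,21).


Flats of U(6,21): every subset of size < 6 is a flat, plus E itself.
Count = (21 choose 0) + (21 choose 1) + (21 choose 2) + (21 choose 3) + (21 choose 4) + (21 choose 5) + 1
     = 1 + 21 + 210 + 1330 + 5985 + 20349 + 1
     = 27897.

27897


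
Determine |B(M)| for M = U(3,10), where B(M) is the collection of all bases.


Bases of U(3,10) are all 3-element subsets of the 10-element ground set.
Number of bases = C(10,3).
C(10,3) = 10! / (3! * 7!) = 120.

120


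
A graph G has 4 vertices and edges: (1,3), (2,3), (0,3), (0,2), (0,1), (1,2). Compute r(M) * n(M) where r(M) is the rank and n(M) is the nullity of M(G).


r(M) = |V| - c = 4 - 1 = 3.
nullity = |E| - r(M) = 6 - 3 = 3.
Product = 3 * 3 = 9.

9


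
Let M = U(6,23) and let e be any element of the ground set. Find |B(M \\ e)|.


Deleting e from U(6,23) gives U(6,22) since n > r.
Bases of U(6,22) = (22 choose 6) = 74613.

74613


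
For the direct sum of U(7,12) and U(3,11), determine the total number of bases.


Bases of a direct sum M1 + M2: |B| = |B(M1)| * |B(M2)|.
|B(U(7,12))| = C(12,7) = 792.
|B(U(3,11))| = C(11,3) = 165.
Total bases = 792 * 165 = 130680.

130680


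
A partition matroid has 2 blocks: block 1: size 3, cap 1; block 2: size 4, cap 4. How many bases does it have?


A basis picks exactly ci elements from block i.
Number of bases = product of C(|Si|, ci).
= C(3,1) * C(4,4)
= 3 * 1
= 3.

3


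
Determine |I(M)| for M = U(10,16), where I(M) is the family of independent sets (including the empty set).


Independent sets of U(10,16) are all subsets of size <= 10.
Count = (16 choose 0) + (16 choose 1) + (16 choose 2) + (16 choose 3) + (16 choose 4) + (16 choose 5) + (16 choose 6) + (16 choose 7) + (16 choose 8) + (16 choose 9) + (16 choose 10)
     = 1 + 16 + 120 + 560 + 1820 + 4368 + 8008 + 11440 + 12870 + 11440 + 8008
     = 58651.

58651


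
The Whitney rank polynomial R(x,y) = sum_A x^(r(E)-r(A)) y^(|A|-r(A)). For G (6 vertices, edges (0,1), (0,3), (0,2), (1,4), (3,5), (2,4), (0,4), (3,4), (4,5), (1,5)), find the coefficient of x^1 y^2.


R(x,y) = sum over A in 2^E of x^(r(E)-r(A)) * y^(|A|-r(A)).
G has 6 vertices, 10 edges. r(E) = 5.
Enumerate all 2^10 = 1024 subsets.
Count subsets with r(E)-r(A)=1 and |A|-r(A)=2: 53.

53


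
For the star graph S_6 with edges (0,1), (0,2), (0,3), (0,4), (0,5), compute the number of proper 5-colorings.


P(tree, k) = k * (k-1)^(5) for any tree on 6 vertices.
P(5) = 5 * 4^5 = 5 * 1024 = 5120.

5120


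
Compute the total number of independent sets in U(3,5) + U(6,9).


For a direct sum, |I(M1+M2)| = |I(M1)| * |I(M2)|.
|I(U(3,5))| = sum C(5,k) for k=0..3 = 26.
|I(U(6,9))| = sum C(9,k) for k=0..6 = 466.
Total = 26 * 466 = 12116.

12116


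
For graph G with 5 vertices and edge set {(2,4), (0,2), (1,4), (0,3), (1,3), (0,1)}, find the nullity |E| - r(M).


Cycle rank (nullity) = |E| - r(M) = |E| - (|V| - c).
|E| = 6, |V| = 5, c = 1.
Nullity = 6 - (5 - 1) = 6 - 4 = 2.

2


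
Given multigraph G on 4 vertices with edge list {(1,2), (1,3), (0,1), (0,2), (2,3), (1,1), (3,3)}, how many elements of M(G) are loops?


In a graphic matroid, a loop is a self-loop edge (u,u) with rank 0.
Examining all 7 edges for self-loops...
Self-loops found: (1,1), (3,3)
Number of loops = 2.

2


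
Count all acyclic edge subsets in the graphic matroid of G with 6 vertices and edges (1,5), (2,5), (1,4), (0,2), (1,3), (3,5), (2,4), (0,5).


An independent set in a graphic matroid is an acyclic edge subset.
G has 6 vertices and 8 edges.
Enumerate all 2^8 = 256 subsets, checking for acyclicity.
Total independent sets = 180.

180


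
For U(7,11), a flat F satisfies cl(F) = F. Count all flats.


Flats of U(7,11): every subset of size < 7 is a flat, plus E itself.
Count = C(11,0) + C(11,1) + C(11,2) + C(11,3) + C(11,4) + C(11,5) + C(11,6) + 1
     = 1 + 11 + 55 + 165 + 330 + 462 + 462 + 1
     = 1487.

1487


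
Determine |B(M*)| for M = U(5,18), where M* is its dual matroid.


The dual of U(r,n) is U(n-r, n) = U(13,18).
Bases of U(13,18) are all (13)-element subsets.
|B(M*)| = C(18,13) = 18! / (13! * 5!) = 8568.

8568


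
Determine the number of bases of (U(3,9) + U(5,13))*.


(M1+M2)* = M1* + M2*.
M1* = U(6,9), bases: C(9,6) = 84.
M2* = U(8,13), bases: C(13,8) = 1287.
|B(M*)| = 84 * 1287 = 108108.

108108


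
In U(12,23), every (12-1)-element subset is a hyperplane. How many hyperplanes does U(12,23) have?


Hyperplanes of U(12,23) are flats of rank 11.
In a uniform matroid, these are exactly the (11)-element subsets.
Count = C(23,11) = 1352078.

1352078


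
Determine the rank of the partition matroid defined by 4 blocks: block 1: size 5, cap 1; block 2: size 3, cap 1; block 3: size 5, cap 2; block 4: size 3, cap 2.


Rank of a partition matroid = sum of min(|Si|, ci) for each block.
= min(5,1) + min(3,1) + min(5,2) + min(3,2)
= 1 + 1 + 2 + 2
= 6.

6


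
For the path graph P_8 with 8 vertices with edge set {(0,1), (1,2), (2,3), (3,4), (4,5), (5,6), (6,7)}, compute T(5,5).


A path on 8 vertices is a tree with 7 edges.
T(x,y) = x^(7) for any tree.
T(5,5) = 5^7 = 78125.

78125


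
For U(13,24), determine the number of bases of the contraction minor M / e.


Contracting e from U(13,24) gives U(12,23).
Bases of U(12,23) = C(23,12) = 1352078.

1352078


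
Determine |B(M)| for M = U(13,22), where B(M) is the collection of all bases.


Bases of U(13,22) are all 13-element subsets of the 22-element ground set.
Number of bases = C(22,13).
(22 choose 13) = 497420.

497420


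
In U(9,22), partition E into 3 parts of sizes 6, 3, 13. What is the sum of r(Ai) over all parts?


r(Ai) = min(|Ai|, 9) for each part.
Sum = min(6,9) + min(3,9) + min(13,9)
    = 6 + 3 + 9
    = 18.

18


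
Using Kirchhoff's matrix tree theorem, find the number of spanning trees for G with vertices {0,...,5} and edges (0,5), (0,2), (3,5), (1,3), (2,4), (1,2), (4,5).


By Kirchhoff's matrix tree theorem, the number of spanning trees equals
the determinant of any cofactor of the Laplacian matrix L.
G has 6 vertices and 7 edges.
Computing the (5 x 5) cofactor determinant gives 16.

16


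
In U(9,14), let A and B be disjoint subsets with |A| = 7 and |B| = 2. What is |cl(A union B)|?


|A union B| = 7 + 2 = 9 (disjoint).
In U(9,14), cl(S) = S if |S| < 9, else cl(S) = E.
Since 9 >= 9, cl(A union B) = E.
|cl(A union B)| = 14.

14


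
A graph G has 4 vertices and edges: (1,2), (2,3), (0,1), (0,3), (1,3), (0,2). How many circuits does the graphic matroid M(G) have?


A circuit in a graphic matroid = edge set of a simple cycle.
G has 4 vertices and 6 edges.
Enumerating all minimal edge subsets forming cycles...
Total circuits found: 7.

7


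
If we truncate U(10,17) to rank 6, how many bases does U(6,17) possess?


Truncating U(10,17) to rank 6 gives U(6,17).
Bases of U(6,17) are all 6-element subsets of 17 elements.
Number of bases = (17 choose 6) = 12376.

12376


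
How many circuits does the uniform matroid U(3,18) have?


In U(3,18), circuits are the (4)-element subsets.
Any set of 4 elements is dependent, and removing any one element gives
an independent set of size 3, so it is a minimal dependent set.
Number of circuits = (18 choose 4) = 3060.

3060


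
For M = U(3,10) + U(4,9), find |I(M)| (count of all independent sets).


For a direct sum, |I(M1+M2)| = |I(M1)| * |I(M2)|.
|I(U(3,10))| = sum C(10,k) for k=0..3 = 176.
|I(U(4,9))| = sum C(9,k) for k=0..4 = 256.
Total = 176 * 256 = 45056.

45056


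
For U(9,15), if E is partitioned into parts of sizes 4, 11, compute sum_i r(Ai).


r(Ai) = min(|Ai|, 9) for each part.
Sum = min(4,9) + min(11,9)
    = 4 + 9
    = 13.

13


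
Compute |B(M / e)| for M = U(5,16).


Contracting e from U(5,16) gives U(4,15).
Bases of U(4,15) = (15 choose 4) = 1365.

1365


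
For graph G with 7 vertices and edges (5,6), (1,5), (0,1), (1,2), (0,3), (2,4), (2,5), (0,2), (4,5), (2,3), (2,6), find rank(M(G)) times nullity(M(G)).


r(M) = |V| - c = 7 - 1 = 6.
nullity = |E| - r(M) = 11 - 6 = 5.
Product = 6 * 5 = 30.

30


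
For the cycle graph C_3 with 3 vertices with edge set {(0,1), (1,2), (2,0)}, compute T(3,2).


T(C_3; x,y) = x + x^2 + ... + x^(2) + y.
T(3,2) = 3^1 + 3^2 + 2
= 3 + 9 + 2
= 14.

14


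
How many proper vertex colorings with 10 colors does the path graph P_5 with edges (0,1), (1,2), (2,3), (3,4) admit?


P(P_5, k) = k * (k-1)^(4).
P(10) = 10 * 9^4 = 10 * 6561 = 65610.

65610


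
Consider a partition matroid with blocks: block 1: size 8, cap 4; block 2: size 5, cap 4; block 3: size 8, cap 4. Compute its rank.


Rank of a partition matroid = sum of min(|Si|, ci) for each block.
= min(8,4) + min(5,4) + min(8,4)
= 4 + 4 + 4
= 12.

12


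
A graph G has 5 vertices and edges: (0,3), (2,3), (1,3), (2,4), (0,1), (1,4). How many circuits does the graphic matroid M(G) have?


A circuit in a graphic matroid = edge set of a simple cycle.
G has 5 vertices and 6 edges.
Enumerating all minimal edge subsets forming cycles...
Total circuits found: 3.

3


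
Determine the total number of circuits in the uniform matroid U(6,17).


In U(6,17), circuits are the (7)-element subsets.
Any set of 7 elements is dependent, and removing any one element gives
an independent set of size 6, so it is a minimal dependent set.
Number of circuits = C(17,7) = 19448.

19448


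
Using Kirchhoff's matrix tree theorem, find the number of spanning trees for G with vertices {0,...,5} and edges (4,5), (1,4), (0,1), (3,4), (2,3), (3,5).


By Kirchhoff's matrix tree theorem, the number of spanning trees equals
the determinant of any cofactor of the Laplacian matrix L.
G has 6 vertices and 6 edges.
Computing the (5 x 5) cofactor determinant gives 3.

3


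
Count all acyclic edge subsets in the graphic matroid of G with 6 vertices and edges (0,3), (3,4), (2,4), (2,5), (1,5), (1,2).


An independent set in a graphic matroid is an acyclic edge subset.
G has 6 vertices and 6 edges.
Enumerate all 2^6 = 64 subsets, checking for acyclicity.
Total independent sets = 56.

56


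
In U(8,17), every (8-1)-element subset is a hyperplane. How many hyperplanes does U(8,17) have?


Hyperplanes of U(8,17) are flats of rank 7.
In a uniform matroid, these are exactly the (7)-element subsets.
Count = C(17,7) = 19448.

19448


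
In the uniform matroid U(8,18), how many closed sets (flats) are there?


Flats of U(8,18): every subset of size < 8 is a flat, plus E itself.
Count = (18 choose 0) + (18 choose 1) + (18 choose 2) + (18 choose 3) + (18 choose 4) + (18 choose 5) + (18 choose 6) + (18 choose 7) + 1
     = 1 + 18 + 153 + 816 + 3060 + 8568 + 18564 + 31824 + 1
     = 63005.

63005


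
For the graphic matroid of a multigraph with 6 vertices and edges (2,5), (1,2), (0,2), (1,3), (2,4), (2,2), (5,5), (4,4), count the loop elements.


In a graphic matroid, a loop is a self-loop edge (u,u) with rank 0.
Examining all 8 edges for self-loops...
Self-loops found: (2,2), (5,5), (4,4)
Number of loops = 3.

3


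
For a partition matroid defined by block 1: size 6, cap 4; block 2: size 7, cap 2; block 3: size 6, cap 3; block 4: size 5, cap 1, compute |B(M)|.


A basis picks exactly ci elements from block i.
Number of bases = product of C(|Si|, ci).
= C(6,4) * C(7,2) * C(6,3) * C(5,1)
= 15 * 21 * 20 * 5
= 31500.

31500


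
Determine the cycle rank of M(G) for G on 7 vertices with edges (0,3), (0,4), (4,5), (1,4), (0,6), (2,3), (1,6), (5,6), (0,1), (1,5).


Cycle rank (nullity) = |E| - r(M) = |E| - (|V| - c).
|E| = 10, |V| = 7, c = 1.
Nullity = 10 - (7 - 1) = 10 - 6 = 4.

4


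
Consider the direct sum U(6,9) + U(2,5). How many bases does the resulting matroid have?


Bases of a direct sum M1 + M2: |B| = |B(M1)| * |B(M2)|.
|B(U(6,9))| = C(9,6) = 84.
|B(U(2,5))| = C(5,2) = 10.
Total bases = 84 * 10 = 840.

840


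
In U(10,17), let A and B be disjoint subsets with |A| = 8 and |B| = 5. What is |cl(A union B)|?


|A union B| = 8 + 5 = 13 (disjoint).
In U(10,17), cl(S) = S if |S| < 10, else cl(S) = E.
Since 13 >= 10, cl(A union B) = E.
|cl(A union B)| = 17.

17


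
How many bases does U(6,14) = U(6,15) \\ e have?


Deleting e from U(6,15) gives U(6,14) since n > r.
Bases of U(6,14) = (14 choose 6) = 3003.

3003


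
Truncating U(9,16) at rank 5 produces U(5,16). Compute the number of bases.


Truncating U(9,16) to rank 5 gives U(5,16).
Bases of U(5,16) are all 5-element subsets of 16 elements.
Number of bases = (16 choose 5) = 4368.

4368


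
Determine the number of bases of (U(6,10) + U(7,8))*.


(M1+M2)* = M1* + M2*.
M1* = U(4,10), bases: C(10,4) = 210.
M2* = U(1,8), bases: C(8,1) = 8.
|B(M*)| = 210 * 8 = 1680.

1680


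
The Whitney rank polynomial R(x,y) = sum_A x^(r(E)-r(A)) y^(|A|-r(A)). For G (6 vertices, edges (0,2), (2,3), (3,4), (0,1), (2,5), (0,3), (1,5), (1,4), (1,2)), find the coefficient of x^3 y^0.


R(x,y) = sum over A in 2^E of x^(r(E)-r(A)) * y^(|A|-r(A)).
G has 6 vertices, 9 edges. r(E) = 5.
Enumerate all 2^9 = 512 subsets.
Count subsets with r(E)-r(A)=3 and |A|-r(A)=0: 36.

36


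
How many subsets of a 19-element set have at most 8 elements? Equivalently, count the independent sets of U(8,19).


Independent sets of U(8,19) are all subsets of size <= 8.
Count = C(19,0) + C(19,1) + C(19,2) + C(19,3) + C(19,4) + C(19,5) + C(19,6) + C(19,7) + C(19,8)
     = 1 + 19 + 171 + 969 + 3876 + 11628 + 27132 + 50388 + 75582
     = 169766.

169766


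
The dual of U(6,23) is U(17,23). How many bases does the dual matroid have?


The dual of U(r,n) is U(n-r, n) = U(17,23).
Bases of U(17,23) are all (17)-element subsets.
|B(M*)| = (23 choose 17) = 100947.

100947


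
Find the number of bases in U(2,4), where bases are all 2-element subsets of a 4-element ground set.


Bases of U(2,4) are all 2-element subsets of the 4-element ground set.
Number of bases = C(4,2).
C(4,2) = 4! / (2! * 2!) = 6.

6


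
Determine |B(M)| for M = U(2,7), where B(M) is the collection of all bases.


Bases of U(2,7) are all 2-element subsets of the 7-element ground set.
Number of bases = C(7,2).
(7 choose 2) = 21.

21


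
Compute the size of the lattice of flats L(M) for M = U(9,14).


Flats of U(9,14): every subset of size < 9 is a flat, plus E itself.
Count = C(14,0) + C(14,1) + C(14,2) + C(14,3) + C(14,4) + C(14,5) + C(14,6) + C(14,7) + C(14,8) + 1
     = 1 + 14 + 91 + 364 + 1001 + 2002 + 3003 + 3432 + 3003 + 1
     = 12912.

12912


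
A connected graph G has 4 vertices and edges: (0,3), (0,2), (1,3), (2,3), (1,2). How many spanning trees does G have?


By Kirchhoff's matrix tree theorem, the number of spanning trees equals
the determinant of any cofactor of the Laplacian matrix L.
G has 4 vertices and 5 edges.
Computing the (3 x 3) cofactor determinant gives 8.

8


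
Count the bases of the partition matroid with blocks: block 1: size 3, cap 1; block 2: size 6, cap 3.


A basis picks exactly ci elements from block i.
Number of bases = product of C(|Si|, ci).
= C(3,1) * C(6,3)
= 3 * 20
= 60.

60


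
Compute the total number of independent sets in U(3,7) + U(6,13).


For a direct sum, |I(M1+M2)| = |I(M1)| * |I(M2)|.
|I(U(3,7))| = sum C(7,k) for k=0..3 = 64.
|I(U(6,13))| = sum C(13,k) for k=0..6 = 4096.
Total = 64 * 4096 = 262144.

262144


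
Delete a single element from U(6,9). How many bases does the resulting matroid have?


Deleting e from U(6,9) gives U(6,8) since n > r.
Bases of U(6,8) = (8 choose 6) = 28.

28


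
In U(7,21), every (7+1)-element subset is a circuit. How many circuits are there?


In U(7,21), circuits are the (8)-element subsets.
Any set of 8 elements is dependent, and removing any one element gives
an independent set of size 7, so it is a minimal dependent set.
Number of circuits = (21 choose 8) = 203490.

203490


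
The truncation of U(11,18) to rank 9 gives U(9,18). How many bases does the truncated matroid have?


Truncating U(11,18) to rank 9 gives U(9,18).
Bases of U(9,18) are all 9-element subsets of 18 elements.
Number of bases = (18 choose 9) = 48620.

48620


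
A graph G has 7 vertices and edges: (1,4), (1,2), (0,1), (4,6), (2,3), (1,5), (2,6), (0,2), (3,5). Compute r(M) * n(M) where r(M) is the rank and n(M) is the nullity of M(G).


r(M) = |V| - c = 7 - 1 = 6.
nullity = |E| - r(M) = 9 - 6 = 3.
Product = 6 * 3 = 18.

18


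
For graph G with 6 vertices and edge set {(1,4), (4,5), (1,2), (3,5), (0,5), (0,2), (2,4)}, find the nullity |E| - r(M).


Cycle rank (nullity) = |E| - r(M) = |E| - (|V| - c).
|E| = 7, |V| = 6, c = 1.
Nullity = 7 - (6 - 1) = 7 - 5 = 2.

2


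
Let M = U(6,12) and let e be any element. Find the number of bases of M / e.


Contracting e from U(6,12) gives U(5,11).
Bases of U(5,11) = C(11,5) = 462.

462


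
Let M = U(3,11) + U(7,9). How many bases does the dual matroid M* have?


(M1+M2)* = M1* + M2*.
M1* = U(8,11), bases: C(11,8) = 165.
M2* = U(2,9), bases: C(9,2) = 36.
|B(M*)| = 165 * 36 = 5940.

5940


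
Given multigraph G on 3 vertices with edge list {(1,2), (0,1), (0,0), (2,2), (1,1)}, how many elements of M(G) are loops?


In a graphic matroid, a loop is a self-loop edge (u,u) with rank 0.
Examining all 5 edges for self-loops...
Self-loops found: (0,0), (2,2), (1,1)
Number of loops = 3.

3


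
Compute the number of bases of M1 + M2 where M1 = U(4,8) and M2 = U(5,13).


Bases of a direct sum M1 + M2: |B| = |B(M1)| * |B(M2)|.
|B(U(4,8))| = C(8,4) = 70.
|B(U(5,13))| = C(13,5) = 1287.
Total bases = 70 * 1287 = 90090.

90090


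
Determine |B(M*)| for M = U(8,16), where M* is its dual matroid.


The dual of U(r,n) is U(n-r, n) = U(8,16).
Bases of U(8,16) are all (8)-element subsets.
|B(M*)| = C(16,8) = 12870.

12870


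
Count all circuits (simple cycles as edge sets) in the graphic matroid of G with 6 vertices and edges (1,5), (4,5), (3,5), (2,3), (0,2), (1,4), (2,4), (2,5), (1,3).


A circuit in a graphic matroid = edge set of a simple cycle.
G has 6 vertices and 9 edges.
Enumerating all minimal edge subsets forming cycles...
Total circuits found: 13.

13


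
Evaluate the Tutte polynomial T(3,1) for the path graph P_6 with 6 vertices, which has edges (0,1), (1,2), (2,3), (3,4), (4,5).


A path on 6 vertices is a tree with 5 edges.
T(x,y) = x^(5) for any tree.
T(3,1) = 3^5 = 243.

243


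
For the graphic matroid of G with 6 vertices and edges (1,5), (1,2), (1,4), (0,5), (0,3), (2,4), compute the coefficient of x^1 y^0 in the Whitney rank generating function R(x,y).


R(x,y) = sum over A in 2^E of x^(r(E)-r(A)) * y^(|A|-r(A)).
G has 6 vertices, 6 edges. r(E) = 5.
Enumerate all 2^6 = 64 subsets.
Count subsets with r(E)-r(A)=1 and |A|-r(A)=0: 12.

12


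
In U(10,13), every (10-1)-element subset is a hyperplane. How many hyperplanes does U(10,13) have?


Hyperplanes of U(10,13) are flats of rank 9.
In a uniform matroid, these are exactly the (9)-element subsets.
Count = C(13,9) = 13! / (9! * 4!) = 715.

715


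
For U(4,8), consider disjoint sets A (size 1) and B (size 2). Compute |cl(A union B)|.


|A union B| = 1 + 2 = 3 (disjoint).
In U(4,8), cl(S) = S if |S| < 4, else cl(S) = E.
Since 3 < 4, cl(A union B) = A union B.
|cl(A union B)| = 3.

3


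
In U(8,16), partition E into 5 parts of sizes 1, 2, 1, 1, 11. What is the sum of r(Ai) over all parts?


r(Ai) = min(|Ai|, 8) for each part.
Sum = min(1,8) + min(2,8) + min(1,8) + min(1,8) + min(11,8)
    = 1 + 2 + 1 + 1 + 8
    = 13.

13


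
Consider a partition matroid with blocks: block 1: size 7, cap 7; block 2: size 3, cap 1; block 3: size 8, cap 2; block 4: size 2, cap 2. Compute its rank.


Rank of a partition matroid = sum of min(|Si|, ci) for each block.
= min(7,7) + min(3,1) + min(8,2) + min(2,2)
= 7 + 1 + 2 + 2
= 12.

12


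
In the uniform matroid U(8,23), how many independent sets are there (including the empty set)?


Independent sets of U(8,23) are all subsets of size <= 8.
Count = (23 choose 0) + (23 choose 1) + (23 choose 2) + (23 choose 3) + (23 choose 4) + (23 choose 5) + (23 choose 6) + (23 choose 7) + (23 choose 8)
     = 1 + 23 + 253 + 1771 + 8855 + 33649 + 100947 + 245157 + 490314
     = 880970.

880970


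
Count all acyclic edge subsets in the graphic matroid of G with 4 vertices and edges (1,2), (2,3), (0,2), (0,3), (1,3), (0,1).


An independent set in a graphic matroid is an acyclic edge subset.
G has 4 vertices and 6 edges.
Enumerate all 2^6 = 64 subsets, checking for acyclicity.
Total independent sets = 38.

38


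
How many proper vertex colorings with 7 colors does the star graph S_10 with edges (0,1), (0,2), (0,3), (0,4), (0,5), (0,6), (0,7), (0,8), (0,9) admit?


P(tree, k) = k * (k-1)^(9) for any tree on 10 vertices.
P(7) = 7 * 6^9 = 7 * 10077696 = 70543872.

70543872


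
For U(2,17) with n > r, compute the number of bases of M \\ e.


Deleting e from U(2,17) gives U(2,16) since n > r.
Bases of U(2,16) = (16 choose 2) = 120.

120


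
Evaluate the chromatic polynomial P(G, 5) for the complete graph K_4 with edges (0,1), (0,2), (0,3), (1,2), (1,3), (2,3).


P(K_4, k) = k(k-1)(k-2)...(k-3).
P(5) = (5) * (4) * (3) * (2) = 120.

120


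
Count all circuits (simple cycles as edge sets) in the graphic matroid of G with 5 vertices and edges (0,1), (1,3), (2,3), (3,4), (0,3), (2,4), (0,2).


A circuit in a graphic matroid = edge set of a simple cycle.
G has 5 vertices and 7 edges.
Enumerating all minimal edge subsets forming cycles...
Total circuits found: 6.

6


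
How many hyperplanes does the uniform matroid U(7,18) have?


Hyperplanes of U(7,18) are flats of rank 6.
In a uniform matroid, these are exactly the (6)-element subsets.
Count = (18 choose 6) = 18564.

18564


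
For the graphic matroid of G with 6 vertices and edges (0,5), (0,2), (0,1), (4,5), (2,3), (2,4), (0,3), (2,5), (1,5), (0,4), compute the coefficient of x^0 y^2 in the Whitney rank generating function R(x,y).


R(x,y) = sum over A in 2^E of x^(r(E)-r(A)) * y^(|A|-r(A)).
G has 6 vertices, 10 edges. r(E) = 5.
Enumerate all 2^10 = 1024 subsets.
Count subsets with r(E)-r(A)=0 and |A|-r(A)=2: 103.

103


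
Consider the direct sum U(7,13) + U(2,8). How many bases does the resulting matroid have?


Bases of a direct sum M1 + M2: |B| = |B(M1)| * |B(M2)|.
|B(U(7,13))| = C(13,7) = 1716.
|B(U(2,8))| = C(8,2) = 28.
Total bases = 1716 * 28 = 48048.

48048


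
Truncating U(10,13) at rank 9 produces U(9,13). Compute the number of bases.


Truncating U(10,13) to rank 9 gives U(9,13).
Bases of U(9,13) are all 9-element subsets of 13 elements.
Number of bases = C(13,9) = 715.

715


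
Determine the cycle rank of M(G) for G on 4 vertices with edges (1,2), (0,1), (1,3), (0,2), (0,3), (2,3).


Cycle rank (nullity) = |E| - r(M) = |E| - (|V| - c).
|E| = 6, |V| = 4, c = 1.
Nullity = 6 - (4 - 1) = 6 - 3 = 3.

3


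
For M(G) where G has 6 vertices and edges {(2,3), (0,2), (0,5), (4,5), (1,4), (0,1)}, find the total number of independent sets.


An independent set in a graphic matroid is an acyclic edge subset.
G has 6 vertices and 6 edges.
Enumerate all 2^6 = 64 subsets, checking for acyclicity.
Total independent sets = 60.

60


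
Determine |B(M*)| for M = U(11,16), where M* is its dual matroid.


The dual of U(r,n) is U(n-r, n) = U(5,16).
Bases of U(5,16) are all (5)-element subsets.
|B(M*)| = C(16,5) = 4368.

4368


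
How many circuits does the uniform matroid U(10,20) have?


In U(10,20), circuits are the (11)-element subsets.
Any set of 11 elements is dependent, and removing any one element gives
an independent set of size 10, so it is a minimal dependent set.
Number of circuits = C(20,11) = 20! / (11! * 9!) = 167960.

167960


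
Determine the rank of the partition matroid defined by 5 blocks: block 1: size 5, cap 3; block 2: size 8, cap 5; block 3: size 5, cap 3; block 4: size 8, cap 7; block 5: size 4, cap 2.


Rank of a partition matroid = sum of min(|Si|, ci) for each block.
= min(5,3) + min(8,5) + min(5,3) + min(8,7) + min(4,2)
= 3 + 5 + 3 + 7 + 2
= 20.

20


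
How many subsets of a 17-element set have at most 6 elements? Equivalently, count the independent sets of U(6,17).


Independent sets of U(6,17) are all subsets of size <= 6.
Count = C(17,0) + C(17,1) + C(17,2) + C(17,3) + C(17,4) + C(17,5) + C(17,6)
     = 1 + 17 + 136 + 680 + 2380 + 6188 + 12376
     = 21778.

21778


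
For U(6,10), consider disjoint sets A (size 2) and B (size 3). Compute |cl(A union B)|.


|A union B| = 2 + 3 = 5 (disjoint).
In U(6,10), cl(S) = S if |S| < 6, else cl(S) = E.
Since 5 < 6, cl(A union B) = A union B.
|cl(A union B)| = 5.

5


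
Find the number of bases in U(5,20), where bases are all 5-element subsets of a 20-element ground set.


Bases of U(5,20) are all 5-element subsets of the 20-element ground set.
Number of bases = C(20,5).
(20 choose 5) = 15504.

15504


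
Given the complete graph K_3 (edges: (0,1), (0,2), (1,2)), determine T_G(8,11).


T(K_3; x,y) = x^2 + x + y.
T(8,11) = 64 + 8 + 11 = 83.

83


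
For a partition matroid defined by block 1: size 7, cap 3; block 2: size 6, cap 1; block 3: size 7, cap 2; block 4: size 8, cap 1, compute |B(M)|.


A basis picks exactly ci elements from block i.
Number of bases = product of C(|Si|, ci).
= C(7,3) * C(6,1) * C(7,2) * C(8,1)
= 35 * 6 * 21 * 8
= 35280.

35280


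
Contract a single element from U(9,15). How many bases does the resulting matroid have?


Contracting e from U(9,15) gives U(8,14).
Bases of U(8,14) = C(14,8) = 3003.

3003


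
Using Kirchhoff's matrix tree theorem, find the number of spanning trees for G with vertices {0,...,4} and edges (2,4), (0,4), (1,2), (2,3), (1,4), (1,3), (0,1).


By Kirchhoff's matrix tree theorem, the number of spanning trees equals
the determinant of any cofactor of the Laplacian matrix L.
G has 5 vertices and 7 edges.
Computing the (4 x 4) cofactor determinant gives 21.

21


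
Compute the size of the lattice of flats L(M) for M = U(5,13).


Flats of U(5,13): every subset of size < 5 is a flat, plus E itself.
Count = C(13,0) + C(13,1) + C(13,2) + C(13,3) + C(13,4) + 1
     = 1 + 13 + 78 + 286 + 715 + 1
     = 1094.

1094


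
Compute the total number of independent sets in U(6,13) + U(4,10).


For a direct sum, |I(M1+M2)| = |I(M1)| * |I(M2)|.
|I(U(6,13))| = sum C(13,k) for k=0..6 = 4096.
|I(U(4,10))| = sum C(10,k) for k=0..4 = 386.
Total = 4096 * 386 = 1581056.

1581056


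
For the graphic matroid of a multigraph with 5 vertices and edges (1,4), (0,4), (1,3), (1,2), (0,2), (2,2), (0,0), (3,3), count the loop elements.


In a graphic matroid, a loop is a self-loop edge (u,u) with rank 0.
Examining all 8 edges for self-loops...
Self-loops found: (2,2), (0,0), (3,3)
Number of loops = 3.

3


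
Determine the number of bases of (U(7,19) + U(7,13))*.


(M1+M2)* = M1* + M2*.
M1* = U(12,19), bases: C(19,12) = 50388.
M2* = U(6,13), bases: C(13,6) = 1716.
|B(M*)| = 50388 * 1716 = 86465808.

86465808


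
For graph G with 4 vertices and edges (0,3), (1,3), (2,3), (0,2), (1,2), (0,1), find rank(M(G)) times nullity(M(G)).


r(M) = |V| - c = 4 - 1 = 3.
nullity = |E| - r(M) = 6 - 3 = 3.
Product = 3 * 3 = 9.

9


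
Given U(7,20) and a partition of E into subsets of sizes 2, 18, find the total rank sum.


r(Ai) = min(|Ai|, 7) for each part.
Sum = min(2,7) + min(18,7)
    = 2 + 7
    = 9.

9


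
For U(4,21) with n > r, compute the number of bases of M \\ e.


Deleting e from U(4,21) gives U(4,20) since n > r.
Bases of U(4,20) = (20 choose 4) = 4845.

4845


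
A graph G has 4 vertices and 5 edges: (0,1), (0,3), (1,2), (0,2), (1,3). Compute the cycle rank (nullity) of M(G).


Cycle rank (nullity) = |E| - r(M) = |E| - (|V| - c).
|E| = 5, |V| = 4, c = 1.
Nullity = 5 - (4 - 1) = 5 - 3 = 2.

2


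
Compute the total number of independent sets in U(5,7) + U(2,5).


For a direct sum, |I(M1+M2)| = |I(M1)| * |I(M2)|.
|I(U(5,7))| = sum C(7,k) for k=0..5 = 120.
|I(U(2,5))| = sum C(5,k) for k=0..2 = 16.
Total = 120 * 16 = 1920.

1920


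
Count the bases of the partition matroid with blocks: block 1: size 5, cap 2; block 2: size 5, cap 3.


A basis picks exactly ci elements from block i.
Number of bases = product of C(|Si|, ci).
= C(5,2) * C(5,3)
= 10 * 10
= 100.

100


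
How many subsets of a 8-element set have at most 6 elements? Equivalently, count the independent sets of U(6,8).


Independent sets of U(6,8) are all subsets of size <= 6.
Count = C(8,0) + C(8,1) + C(8,2) + C(8,3) + C(8,4) + C(8,5) + C(8,6)
     = 1 + 8 + 28 + 56 + 70 + 56 + 28
     = 247.

247


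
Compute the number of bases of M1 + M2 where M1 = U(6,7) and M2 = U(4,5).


Bases of a direct sum M1 + M2: |B| = |B(M1)| * |B(M2)|.
|B(U(6,7))| = C(7,6) = 7.
|B(U(4,5))| = C(5,4) = 5.
Total bases = 7 * 5 = 35.

35


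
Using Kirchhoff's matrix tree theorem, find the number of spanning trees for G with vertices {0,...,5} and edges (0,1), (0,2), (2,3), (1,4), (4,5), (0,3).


By Kirchhoff's matrix tree theorem, the number of spanning trees equals
the determinant of any cofactor of the Laplacian matrix L.
G has 6 vertices and 6 edges.
Computing the (5 x 5) cofactor determinant gives 3.

3


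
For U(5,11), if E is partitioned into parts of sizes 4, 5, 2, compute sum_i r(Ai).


r(Ai) = min(|Ai|, 5) for each part.
Sum = min(4,5) + min(5,5) + min(2,5)
    = 4 + 5 + 2
    = 11.

11


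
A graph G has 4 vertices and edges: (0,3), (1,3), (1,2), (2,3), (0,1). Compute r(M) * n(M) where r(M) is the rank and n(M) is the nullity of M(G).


r(M) = |V| - c = 4 - 1 = 3.
nullity = |E| - r(M) = 5 - 3 = 2.
Product = 3 * 2 = 6.

6


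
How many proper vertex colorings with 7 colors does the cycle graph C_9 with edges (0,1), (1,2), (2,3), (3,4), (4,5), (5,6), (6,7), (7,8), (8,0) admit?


P(C_9, k) = (k-1)^9 + (-1)^9*(k-1).
P(7) = (6)^9 - 6
= 10077696 - 6 = 10077690.

10077690


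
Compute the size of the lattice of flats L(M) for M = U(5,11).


Flats of U(5,11): every subset of size < 5 is a flat, plus E itself.
Count = C(11,0) + C(11,1) + C(11,2) + C(11,3) + C(11,4) + 1
     = 1 + 11 + 55 + 165 + 330 + 1
     = 563.

563


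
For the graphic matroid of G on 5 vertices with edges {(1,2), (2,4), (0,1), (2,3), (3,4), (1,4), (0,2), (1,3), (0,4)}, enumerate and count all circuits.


A circuit in a graphic matroid = edge set of a simple cycle.
G has 5 vertices and 9 edges.
Enumerating all minimal edge subsets forming cycles...
Total circuits found: 22.

22


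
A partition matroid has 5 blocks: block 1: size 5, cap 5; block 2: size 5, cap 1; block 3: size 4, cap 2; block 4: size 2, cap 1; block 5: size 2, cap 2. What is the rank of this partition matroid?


Rank of a partition matroid = sum of min(|Si|, ci) for each block.
= min(5,5) + min(5,1) + min(4,2) + min(2,1) + min(2,2)
= 5 + 1 + 2 + 1 + 2
= 11.

11


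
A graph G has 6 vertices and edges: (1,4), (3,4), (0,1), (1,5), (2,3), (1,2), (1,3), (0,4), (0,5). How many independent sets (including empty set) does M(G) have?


An independent set in a graphic matroid is an acyclic edge subset.
G has 6 vertices and 9 edges.
Enumerate all 2^9 = 512 subsets, checking for acyclicity.
Total independent sets = 280.

280


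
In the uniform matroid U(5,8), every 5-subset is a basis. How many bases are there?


Bases of U(5,8) are all 5-element subsets of the 8-element ground set.
Number of bases = C(8,5).
C(8,5) = 8! / (5! * 3!) = 56.

56


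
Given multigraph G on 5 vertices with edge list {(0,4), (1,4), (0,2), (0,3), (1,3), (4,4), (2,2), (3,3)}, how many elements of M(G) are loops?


In a graphic matroid, a loop is a self-loop edge (u,u) with rank 0.
Examining all 8 edges for self-loops...
Self-loops found: (4,4), (2,2), (3,3)
Number of loops = 3.

3
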